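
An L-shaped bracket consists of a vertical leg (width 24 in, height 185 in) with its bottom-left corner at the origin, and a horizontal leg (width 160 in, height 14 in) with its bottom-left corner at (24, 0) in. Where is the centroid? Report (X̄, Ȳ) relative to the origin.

X̄ = 42.85 in, Ȳ = 63.83 in

vertical leg: A = 24 × 185 = 4440.00, centroid at (12.00, 92.50).
horizontal leg: A = 160 × 14 = 2240.00, centroid at (104.00, 7.00).
ΣA = 6680.00 in², ΣAX̄ = 286240.00 in³, ΣAȲ = 426380.00 in³.
X̄ = 286240.00/6680.00 = 42.85 in; Ȳ = 426380.00/6680.00 = 63.83 in.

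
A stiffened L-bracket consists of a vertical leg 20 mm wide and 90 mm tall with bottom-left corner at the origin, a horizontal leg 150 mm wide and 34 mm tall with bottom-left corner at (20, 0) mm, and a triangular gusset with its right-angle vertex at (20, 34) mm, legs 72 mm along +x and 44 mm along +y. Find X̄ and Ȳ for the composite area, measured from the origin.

vertical leg: A = 20 × 90 = 1800.00, centroid at (10.00, 45.00).
horizontal leg: A = 150 × 34 = 5100.00, centroid at (95.00, 17.00).
gusset: A = ½·72·44 = 1584.00, centroid at (44.00, 48.67).
ΣA = 8484.00 mm²
ΣAX̄ = (1800.00)(10.00) + (5100.00)(95.00) + (1584.00)(44.00) = 572196.00 mm³
ΣAȲ = (1800.00)(45.00) + (5100.00)(17.00) + (1584.00)(48.67) = 244788.00 mm³
X̄ = 572196.00 / 8484.00 = 67.44 mm
Ȳ = 244788.00 / 8484.00 = 28.85 mm

X̄ = 67.44 mm, Ȳ = 28.85 mm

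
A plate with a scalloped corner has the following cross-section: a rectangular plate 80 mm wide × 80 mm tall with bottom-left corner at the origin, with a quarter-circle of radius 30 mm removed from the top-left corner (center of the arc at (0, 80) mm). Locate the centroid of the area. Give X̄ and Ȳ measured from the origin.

plate: A = 80 × 80 = 6400.00, centroid at (40.00, 40.00).
removed quarter-circle: A = −¼π·30² = -706.86, centroid at (12.73, 67.27).
ΣA = 5693.14 mm²
ΣAX̄ = (6400.00)(40.00) + (-706.86)(12.73) = 247000.00 mm³
ΣAȲ = (6400.00)(40.00) + (-706.86)(67.27) = 208451.33 mm³
X̄ = 247000.00 / 5693.14 = 43.39 mm
Ȳ = 208451.33 / 5693.14 = 36.61 mm

X̄ = 43.39 mm, Ȳ = 36.61 mm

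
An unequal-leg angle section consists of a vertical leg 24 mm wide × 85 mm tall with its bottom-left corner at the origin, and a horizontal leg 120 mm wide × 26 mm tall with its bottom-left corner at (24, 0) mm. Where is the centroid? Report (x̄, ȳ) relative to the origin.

vertical leg: A = 24 × 85 = 2040.00, centroid at (12.00, 42.50).
horizontal leg: A = 120 × 26 = 3120.00, centroid at (84.00, 13.00).
ΣA = 5160.00 mm², ΣAx̄ = 286560.00 mm³, ΣAȳ = 127260.00 mm³.
x̄ = 286560.00/5160.00 = 55.53 mm; ȳ = 127260.00/5160.00 = 24.66 mm.

x̄ = 55.53 mm, ȳ = 24.66 mm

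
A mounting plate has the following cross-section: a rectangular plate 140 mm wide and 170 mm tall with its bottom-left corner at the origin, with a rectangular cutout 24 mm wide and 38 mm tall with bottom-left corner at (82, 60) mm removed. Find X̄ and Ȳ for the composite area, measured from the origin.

X̄ = 69.04 mm, Ȳ = 85.24 mm

plate: A = 140 × 170 = 23800.00, centroid at (70.00, 85.00).
hole: A = −(24 × 38) = -912.00, centroid at (94.00, 79.00).
ΣA = 22888.00 mm²
ΣAX̄ = (23800.00)(70.00) + (-912.00)(94.00) = 1580272.00 mm³
ΣAȲ = (23800.00)(85.00) + (-912.00)(79.00) = 1950952.00 mm³
X̄ = 1580272.00 / 22888.00 = 69.04 mm
Ȳ = 1950952.00 / 22888.00 = 85.24 mm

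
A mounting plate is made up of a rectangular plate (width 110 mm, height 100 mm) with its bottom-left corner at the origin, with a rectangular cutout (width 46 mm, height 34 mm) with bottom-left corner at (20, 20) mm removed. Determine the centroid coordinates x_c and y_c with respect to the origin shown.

Part | A | x̄ᵢ | ȳᵢ | A·x̄ᵢ | A·ȳᵢ
plate | 11000.00 | 55.00 | 50.00 | 605000.00 | 550000.00
hole | -1564.00 | 43.00 | 37.00 | -67252.00 | -57868.00
Σ | 9436.00 |  |  | 537748.00 | 492132.00
x_c = 537748.00 / 9436.00 = 56.99 mm
y_c = 492132.00 / 9436.00 = 52.15 mm

x_c = 56.99 mm, y_c = 52.15 mm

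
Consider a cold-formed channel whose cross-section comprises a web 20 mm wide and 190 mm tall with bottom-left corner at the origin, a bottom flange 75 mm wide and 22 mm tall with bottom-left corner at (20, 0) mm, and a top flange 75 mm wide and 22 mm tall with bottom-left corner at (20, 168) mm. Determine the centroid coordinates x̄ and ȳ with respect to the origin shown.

Part | A | x̄ᵢ | ȳᵢ | A·x̄ᵢ | A·ȳᵢ
web | 3800.00 | 10.00 | 95.00 | 38000.00 | 361000.00
bottom flange | 1650.00 | 57.50 | 11.00 | 94875.00 | 18150.00
top flange | 1650.00 | 57.50 | 179.00 | 94875.00 | 295350.00
Σ | 7100.00 |  |  | 227750.00 | 674500.00
x̄ = 227750.00 / 7100.00 = 32.08 mm
ȳ = 674500.00 / 7100.00 = 95.00 mm

x̄ = 32.08 mm, ȳ = 95.00 mm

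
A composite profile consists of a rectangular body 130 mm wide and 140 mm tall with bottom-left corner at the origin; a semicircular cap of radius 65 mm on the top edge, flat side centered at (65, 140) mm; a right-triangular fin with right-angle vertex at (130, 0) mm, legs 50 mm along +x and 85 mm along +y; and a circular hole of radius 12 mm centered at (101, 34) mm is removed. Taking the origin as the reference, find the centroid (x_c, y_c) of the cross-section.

rectangular body: A = 130 × 140 = 18200.00, centroid at (65.00, 70.00).
semicircular top: A = ½π·65² = 6636.61, centroid at (65.00, 167.59).
triangular fin: A = ½·50·85 = 2125.00, centroid at (146.67, 28.33).
hole: A = −π·12² = -452.39, centroid at (101.00, 34.00).
ΣA = 26509.23 mm²
ΣAx_c = (18200.00)(65.00) + (6636.61)(65.00) + (2125.00)(146.67) + (-452.39)(101.00) = 1880355.28 mm³
ΣAy_c = (18200.00)(70.00) + (6636.61)(167.59) + (2125.00)(28.33) + (-452.39)(34.00) = 2431036.46 mm³
x_c = 1880355.28 / 26509.23 = 70.93 mm
y_c = 2431036.46 / 26509.23 = 91.71 mm

x_c = 70.93 mm, y_c = 91.71 mm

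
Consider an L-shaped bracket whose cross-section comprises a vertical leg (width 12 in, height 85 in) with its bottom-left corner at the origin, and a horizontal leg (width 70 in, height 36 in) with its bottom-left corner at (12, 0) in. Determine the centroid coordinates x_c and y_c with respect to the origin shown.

vertical leg: A = 12 × 85 = 1020.00, centroid at (6.00, 42.50).
horizontal leg: A = 70 × 36 = 2520.00, centroid at (47.00, 18.00).
ΣA = 3540.00 in²
ΣAx_c = (1020.00)(6.00) + (2520.00)(47.00) = 124560.00 in³
ΣAy_c = (1020.00)(42.50) + (2520.00)(18.00) = 88710.00 in³
x_c = 124560.00 / 3540.00 = 35.19 in
y_c = 88710.00 / 3540.00 = 25.06 in

x_c = 35.19 in, y_c = 25.06 in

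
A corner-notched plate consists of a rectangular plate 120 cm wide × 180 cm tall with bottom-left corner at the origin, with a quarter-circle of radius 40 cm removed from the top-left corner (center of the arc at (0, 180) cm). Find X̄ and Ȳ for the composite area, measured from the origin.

X̄ = 62.66 cm, Ȳ = 85.49 cm

Part | A | x̄ᵢ | ȳᵢ | A·x̄ᵢ | A·ȳᵢ
plate | 21600.00 | 60.00 | 90.00 | 1296000.00 | 1944000.00
removed quarter-circle | -1256.64 | 16.98 | 163.02 | -21333.33 | -204861.34
Σ | 20343.36 |  |  | 1274666.67 | 1739138.66
X̄ = 1274666.67 / 20343.36 = 62.66 cm
Ȳ = 1739138.66 / 20343.36 = 85.49 cm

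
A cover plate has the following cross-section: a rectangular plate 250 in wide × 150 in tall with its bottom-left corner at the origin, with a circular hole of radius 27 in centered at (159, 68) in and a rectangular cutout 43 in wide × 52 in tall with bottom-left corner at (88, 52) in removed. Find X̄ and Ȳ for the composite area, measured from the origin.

plate: A = 250 × 150 = 37500.00, centroid at (125.00, 75.00).
hole 1: A = −π·27² = -2290.22, centroid at (159.00, 68.00).
hole 2: A = −(43 × 52) = -2236.00, centroid at (109.50, 78.00).
ΣA = 32973.78 in², ΣAX̄ = 4078512.85 in³, ΣAȲ = 2482356.97 in³.
X̄ = 4078512.85/32973.78 = 123.69 in; Ȳ = 2482356.97/32973.78 = 75.28 in.

X̄ = 123.69 in, Ȳ = 75.28 in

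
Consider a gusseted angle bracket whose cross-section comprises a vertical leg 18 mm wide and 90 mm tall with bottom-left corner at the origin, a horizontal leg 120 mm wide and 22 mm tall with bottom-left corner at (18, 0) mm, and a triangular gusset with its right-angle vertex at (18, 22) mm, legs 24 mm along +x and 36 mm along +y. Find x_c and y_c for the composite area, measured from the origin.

x_c = 49.39 mm, y_c = 24.86 mm

Part | A | x̄ᵢ | ȳᵢ | A·x̄ᵢ | A·ȳᵢ
vertical leg | 1620.00 | 9.00 | 45.00 | 14580.00 | 72900.00
horizontal leg | 2640.00 | 78.00 | 11.00 | 205920.00 | 29040.00
gusset | 432.00 | 26.00 | 34.00 | 11232.00 | 14688.00
Σ | 4692.00 |  |  | 231732.00 | 116628.00
x_c = 231732.00 / 4692.00 = 49.39 mm
y_c = 116628.00 / 4692.00 = 24.86 mm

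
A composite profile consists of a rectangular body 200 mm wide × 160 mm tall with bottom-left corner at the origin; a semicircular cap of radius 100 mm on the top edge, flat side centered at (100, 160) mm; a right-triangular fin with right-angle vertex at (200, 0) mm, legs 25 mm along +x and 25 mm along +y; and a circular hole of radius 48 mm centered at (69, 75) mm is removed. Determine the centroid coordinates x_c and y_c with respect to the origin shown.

rectangular body: A = 200 × 160 = 32000.00, centroid at (100.00, 80.00).
semicircular top: A = ½π·100² = 15707.96, centroid at (100.00, 202.44).
triangular fin: A = ½·25·25 = 312.50, centroid at (208.33, 8.33).
hole: A = −π·48² = -7238.23, centroid at (69.00, 75.00).
ΣA = 40782.23 mm²
ΣAx_c = (32000.00)(100.00) + (15707.96)(100.00) + (312.50)(208.33) + (-7238.23)(69.00) = 4336462.66 mm³
ΣAy_c = (32000.00)(80.00) + (15707.96)(202.44) + (312.50)(8.33) + (-7238.23)(75.00) = 5199677.75 mm³
x_c = 4336462.66 / 40782.23 = 106.33 mm
y_c = 5199677.75 / 40782.23 = 127.50 mm

x_c = 106.33 mm, y_c = 127.50 mm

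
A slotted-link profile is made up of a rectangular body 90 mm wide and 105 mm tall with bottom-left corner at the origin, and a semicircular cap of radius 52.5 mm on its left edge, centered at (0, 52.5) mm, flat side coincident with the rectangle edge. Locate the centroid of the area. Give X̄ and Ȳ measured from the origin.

X̄ = 23.86 mm, Ȳ = 52.50 mm

Part | A | x̄ᵢ | ȳᵢ | A·x̄ᵢ | A·ȳᵢ
rectangular body | 9450.00 | 45.00 | 52.50 | 425250.00 | 496125.00
semicircular end | 4329.51 | -22.28 | 52.50 | -96468.75 | 227299.14
Σ | 13779.51 |  |  | 328781.25 | 723424.14
X̄ = 328781.25 / 13779.51 = 23.86 mm
Ȳ = 723424.14 / 13779.51 = 52.50 mm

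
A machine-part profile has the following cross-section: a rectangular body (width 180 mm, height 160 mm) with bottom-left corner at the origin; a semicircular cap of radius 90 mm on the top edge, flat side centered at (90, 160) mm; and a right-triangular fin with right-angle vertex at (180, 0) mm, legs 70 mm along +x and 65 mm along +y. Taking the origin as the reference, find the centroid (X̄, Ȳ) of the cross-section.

rectangular body: A = 180 × 160 = 28800.00, centroid at (90.00, 80.00).
semicircular top: A = ½π·90² = 12723.45, centroid at (90.00, 198.20).
triangular fin: A = ½·70·65 = 2275.00, centroid at (203.33, 21.67).
ΣA = 43798.45 mm², ΣAX̄ = 4199693.86 mm³, ΣAȲ = 4875043.71 mm³.
X̄ = 4199693.86/43798.45 = 95.89 mm; Ȳ = 4875043.71/43798.45 = 111.31 mm.

X̄ = 95.89 mm, Ȳ = 111.31 mm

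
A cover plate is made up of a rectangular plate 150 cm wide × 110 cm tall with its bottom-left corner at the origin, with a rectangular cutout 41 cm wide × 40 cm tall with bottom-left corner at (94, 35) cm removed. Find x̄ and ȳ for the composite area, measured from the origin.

Part | A | x̄ᵢ | ȳᵢ | A·x̄ᵢ | A·ȳᵢ
plate | 16500.00 | 75.00 | 55.00 | 1237500.00 | 907500.00
hole | -1640.00 | 114.50 | 55.00 | -187780.00 | -90200.00
Σ | 14860.00 |  |  | 1049720.00 | 817300.00
x̄ = 1049720.00 / 14860.00 = 70.64 cm
ȳ = 817300.00 / 14860.00 = 55.00 cm

x̄ = 70.64 cm, ȳ = 55.00 cm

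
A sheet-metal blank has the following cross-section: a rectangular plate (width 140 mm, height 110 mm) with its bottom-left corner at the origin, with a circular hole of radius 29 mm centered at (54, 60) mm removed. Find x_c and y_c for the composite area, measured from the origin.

plate: A = 140 × 110 = 15400.00, centroid at (70.00, 55.00).
hole: A = −π·29² = -2642.08, centroid at (54.00, 60.00).
ΣA = 12757.92 mm²
ΣAx_c = (15400.00)(70.00) + (-2642.08)(54.00) = 935327.71 mm³
ΣAy_c = (15400.00)(55.00) + (-2642.08)(60.00) = 688475.23 mm³
x_c = 935327.71 / 12757.92 = 73.31 mm
y_c = 688475.23 / 12757.92 = 53.96 mm

x_c = 73.31 mm, y_c = 53.96 mm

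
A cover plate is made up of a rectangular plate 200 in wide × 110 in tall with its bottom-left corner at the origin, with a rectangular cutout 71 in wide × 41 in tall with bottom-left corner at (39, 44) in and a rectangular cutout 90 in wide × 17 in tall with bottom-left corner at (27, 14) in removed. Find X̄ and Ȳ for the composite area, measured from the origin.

X̄ = 106.67 in, Ȳ = 56.26 in

plate: A = 200 × 110 = 22000.00, centroid at (100.00, 55.00).
hole 1: A = −(71 × 41) = -2911.00, centroid at (74.50, 64.50).
hole 2: A = −(90 × 17) = -1530.00, centroid at (72.00, 22.50).
ΣA = 17559.00 in²
ΣAX̄ = (22000.00)(100.00) + (-2911.00)(74.50) + (-1530.00)(72.00) = 1872970.50 in³
ΣAȲ = (22000.00)(55.00) + (-2911.00)(64.50) + (-1530.00)(22.50) = 987815.50 in³
X̄ = 1872970.50 / 17559.00 = 106.67 in
Ȳ = 987815.50 / 17559.00 = 56.26 in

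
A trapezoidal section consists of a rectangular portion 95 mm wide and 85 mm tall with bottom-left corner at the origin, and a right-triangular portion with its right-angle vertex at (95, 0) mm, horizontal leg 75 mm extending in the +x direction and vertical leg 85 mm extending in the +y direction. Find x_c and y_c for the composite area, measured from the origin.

rectangular portion: A = 95 × 85 = 8075.00, centroid at (47.50, 42.50).
triangular portion: A = ½·75·85 = 3187.50, centroid at (120.00, 28.33).
ΣA = 11262.50 mm², ΣAx_c = 766062.50 mm³, ΣAy_c = 433500.00 mm³.
x_c = 766062.50/11262.50 = 68.02 mm; y_c = 433500.00/11262.50 = 38.49 mm.

x_c = 68.02 mm, y_c = 38.49 mm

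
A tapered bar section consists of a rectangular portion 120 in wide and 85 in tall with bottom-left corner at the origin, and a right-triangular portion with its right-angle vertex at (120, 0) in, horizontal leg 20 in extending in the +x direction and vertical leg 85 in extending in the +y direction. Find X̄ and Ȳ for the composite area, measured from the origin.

X̄ = 65.13 in, Ȳ = 41.41 in

rectangular portion: A = 120 × 85 = 10200.00, centroid at (60.00, 42.50).
triangular portion: A = ½·20·85 = 850.00, centroid at (126.67, 28.33).
ΣA = 11050.00 in², ΣAX̄ = 719666.67 in³, ΣAȲ = 457583.33 in³.
X̄ = 719666.67/11050.00 = 65.13 in; Ȳ = 457583.33/11050.00 = 41.41 in.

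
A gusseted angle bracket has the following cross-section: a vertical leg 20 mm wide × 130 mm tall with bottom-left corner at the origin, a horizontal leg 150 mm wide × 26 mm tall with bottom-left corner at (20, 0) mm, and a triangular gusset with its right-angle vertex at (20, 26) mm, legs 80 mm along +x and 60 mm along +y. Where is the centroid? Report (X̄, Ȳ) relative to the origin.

X̄ = 57.13 mm, Ȳ = 37.09 mm

vertical leg: A = 20 × 130 = 2600.00, centroid at (10.00, 65.00).
horizontal leg: A = 150 × 26 = 3900.00, centroid at (95.00, 13.00).
gusset: A = ½·80·60 = 2400.00, centroid at (46.67, 46.00).
ΣA = 8900.00 mm², ΣAX̄ = 508500.00 mm³, ΣAȲ = 330100.00 mm³.
X̄ = 508500.00/8900.00 = 57.13 mm; Ȳ = 330100.00/8900.00 = 37.09 mm.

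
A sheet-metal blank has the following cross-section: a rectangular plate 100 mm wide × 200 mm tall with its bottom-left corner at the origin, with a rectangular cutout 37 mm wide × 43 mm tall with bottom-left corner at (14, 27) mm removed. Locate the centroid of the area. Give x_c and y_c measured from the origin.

plate: A = 100 × 200 = 20000.00, centroid at (50.00, 100.00).
hole: A = −(37 × 43) = -1591.00, centroid at (32.50, 48.50).
ΣA = 18409.00 mm², ΣAx_c = 948292.50 mm³, ΣAy_c = 1922836.50 mm³.
x_c = 948292.50/18409.00 = 51.51 mm; y_c = 1922836.50/18409.00 = 104.45 mm.

x_c = 51.51 mm, y_c = 104.45 mm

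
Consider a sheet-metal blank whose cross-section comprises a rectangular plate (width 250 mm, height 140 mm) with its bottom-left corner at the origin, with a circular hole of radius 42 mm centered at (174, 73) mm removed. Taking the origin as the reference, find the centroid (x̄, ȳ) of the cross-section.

plate: A = 250 × 140 = 35000.00, centroid at (125.00, 70.00).
hole: A = −π·42² = -5541.77, centroid at (174.00, 73.00).
ΣA = 29458.23 mm², ΣAx̄ = 3410732.12 mm³, ΣAȳ = 2045450.83 mm³.
x̄ = 3410732.12/29458.23 = 115.78 mm; ȳ = 2045450.83/29458.23 = 69.44 mm.

x̄ = 115.78 mm, ȳ = 69.44 mm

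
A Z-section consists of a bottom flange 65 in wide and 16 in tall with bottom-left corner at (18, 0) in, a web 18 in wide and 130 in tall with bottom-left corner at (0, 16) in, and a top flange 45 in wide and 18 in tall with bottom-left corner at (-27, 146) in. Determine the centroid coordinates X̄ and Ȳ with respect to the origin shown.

X̄ = 16.69 in, Ȳ = 77.19 in

bottom flange: A = 65 × 16 = 1040.00, centroid at (50.50, 8.00).
web: A = 18 × 130 = 2340.00, centroid at (9.00, 81.00).
top flange: A = 45 × 18 = 810.00, centroid at (-4.50, 155.00).
ΣA = 4190.00 in², ΣAX̄ = 69935.00 in³, ΣAȲ = 323410.00 in³.
X̄ = 69935.00/4190.00 = 16.69 in; Ȳ = 323410.00/4190.00 = 77.19 in.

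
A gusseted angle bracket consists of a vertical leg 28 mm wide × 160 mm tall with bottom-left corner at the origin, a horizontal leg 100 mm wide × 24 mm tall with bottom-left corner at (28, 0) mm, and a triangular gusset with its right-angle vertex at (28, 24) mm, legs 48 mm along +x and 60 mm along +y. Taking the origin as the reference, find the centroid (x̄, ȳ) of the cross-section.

vertical leg: A = 28 × 160 = 4480.00, centroid at (14.00, 80.00).
horizontal leg: A = 100 × 24 = 2400.00, centroid at (78.00, 12.00).
gusset: A = ½·48·60 = 1440.00, centroid at (44.00, 44.00).
ΣA = 8320.00 mm²
ΣAx̄ = (4480.00)(14.00) + (2400.00)(78.00) + (1440.00)(44.00) = 313280.00 mm³
ΣAȳ = (4480.00)(80.00) + (2400.00)(12.00) + (1440.00)(44.00) = 450560.00 mm³
x̄ = 313280.00 / 8320.00 = 37.65 mm
ȳ = 450560.00 / 8320.00 = 54.15 mm

x̄ = 37.65 mm, ȳ = 54.15 mm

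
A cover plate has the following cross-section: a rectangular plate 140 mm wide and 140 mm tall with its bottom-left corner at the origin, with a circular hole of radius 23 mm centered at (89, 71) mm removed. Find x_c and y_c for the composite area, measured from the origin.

x_c = 68.24 mm, y_c = 69.91 mm

plate: A = 140 × 140 = 19600.00, centroid at (70.00, 70.00).
hole: A = −π·23² = -1661.90, centroid at (89.00, 71.00).
ΣA = 17938.10 mm²
ΣAx_c = (19600.00)(70.00) + (-1661.90)(89.00) = 1224090.68 mm³
ΣAy_c = (19600.00)(70.00) + (-1661.90)(71.00) = 1254004.92 mm³
x_c = 1224090.68 / 17938.10 = 68.24 mm
y_c = 1254004.92 / 17938.10 = 69.91 mm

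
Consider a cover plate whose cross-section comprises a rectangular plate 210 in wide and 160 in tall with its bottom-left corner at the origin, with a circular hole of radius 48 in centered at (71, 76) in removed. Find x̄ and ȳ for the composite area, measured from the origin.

plate: A = 210 × 160 = 33600.00, centroid at (105.00, 80.00).
hole: A = −π·48² = -7238.23, centroid at (71.00, 76.00).
ΣA = 26361.77 in², ΣAx̄ = 3014085.71 in³, ΣAȳ = 2137894.56 in³.
x̄ = 3014085.71/26361.77 = 114.34 in; ȳ = 2137894.56/26361.77 = 81.10 in.

x̄ = 114.34 in, ȳ = 81.10 in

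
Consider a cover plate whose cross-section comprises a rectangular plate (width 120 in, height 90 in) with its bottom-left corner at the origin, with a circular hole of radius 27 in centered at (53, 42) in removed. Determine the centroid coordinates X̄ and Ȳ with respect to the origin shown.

Part | A | x̄ᵢ | ȳᵢ | A·x̄ᵢ | A·ȳᵢ
plate | 10800.00 | 60.00 | 45.00 | 648000.00 | 486000.00
hole | -2290.22 | 53.00 | 42.00 | -121381.72 | -96189.28
Σ | 8509.78 |  |  | 526618.28 | 389810.72
X̄ = 526618.28 / 8509.78 = 61.88 in
Ȳ = 389810.72 / 8509.78 = 45.81 in

X̄ = 61.88 in, Ȳ = 45.81 in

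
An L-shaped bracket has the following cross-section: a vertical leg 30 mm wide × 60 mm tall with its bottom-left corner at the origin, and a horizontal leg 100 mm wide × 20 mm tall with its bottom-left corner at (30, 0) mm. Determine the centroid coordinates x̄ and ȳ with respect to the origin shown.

x̄ = 49.21 mm, ȳ = 19.47 mm

vertical leg: A = 30 × 60 = 1800.00, centroid at (15.00, 30.00).
horizontal leg: A = 100 × 20 = 2000.00, centroid at (80.00, 10.00).
ΣA = 3800.00 mm², ΣAx̄ = 187000.00 mm³, ΣAȳ = 74000.00 mm³.
x̄ = 187000.00/3800.00 = 49.21 mm; ȳ = 74000.00/3800.00 = 19.47 mm.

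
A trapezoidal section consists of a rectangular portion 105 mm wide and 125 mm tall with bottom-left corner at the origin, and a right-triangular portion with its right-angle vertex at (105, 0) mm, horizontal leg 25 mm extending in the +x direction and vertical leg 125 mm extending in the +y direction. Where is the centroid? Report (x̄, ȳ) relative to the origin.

x̄ = 58.97 mm, ȳ = 60.28 mm

rectangular portion: A = 105 × 125 = 13125.00, centroid at (52.50, 62.50).
triangular portion: A = ½·25·125 = 1562.50, centroid at (113.33, 41.67).
ΣA = 14687.50 mm²
ΣAx̄ = (13125.00)(52.50) + (1562.50)(113.33) = 866145.83 mm³
ΣAȳ = (13125.00)(62.50) + (1562.50)(41.67) = 885416.67 mm³
x̄ = 866145.83 / 14687.50 = 58.97 mm
ȳ = 885416.67 / 14687.50 = 60.28 mm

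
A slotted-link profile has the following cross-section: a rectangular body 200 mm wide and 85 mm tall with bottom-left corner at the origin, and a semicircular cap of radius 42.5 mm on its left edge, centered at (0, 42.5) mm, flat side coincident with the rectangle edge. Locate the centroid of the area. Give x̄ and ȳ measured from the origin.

x̄ = 83.12 mm, ȳ = 42.50 mm

rectangular body: A = 200 × 85 = 17000.00, centroid at (100.00, 42.50).
semicircular end: A = ½π·42.5² = 2837.25, centroid at (-18.04, 42.50).
ΣA = 19837.25 mm²
ΣAx̄ = (17000.00)(100.00) + (2837.25)(-18.04) = 1648822.92 mm³
ΣAȳ = (17000.00)(42.50) + (2837.25)(42.50) = 843083.16 mm³
x̄ = 1648822.92 / 19837.25 = 83.12 mm
ȳ = 843083.16 / 19837.25 = 42.50 mm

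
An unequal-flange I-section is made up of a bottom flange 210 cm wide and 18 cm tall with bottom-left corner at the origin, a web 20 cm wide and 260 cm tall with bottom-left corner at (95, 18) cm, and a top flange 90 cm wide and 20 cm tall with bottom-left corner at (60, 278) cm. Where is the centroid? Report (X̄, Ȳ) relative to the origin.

X̄ = 105.00 cm, Ȳ = 122.64 cm

Part | A | x̄ᵢ | ȳᵢ | A·x̄ᵢ | A·ȳᵢ
bottom flange | 3780.00 | 105.00 | 9.00 | 396900.00 | 34020.00
web | 5200.00 | 105.00 | 148.00 | 546000.00 | 769600.00
top flange | 1800.00 | 105.00 | 288.00 | 189000.00 | 518400.00
Σ | 10780.00 |  |  | 1131900.00 | 1322020.00
X̄ = 1131900.00 / 10780.00 = 105.00 cm
Ȳ = 1322020.00 / 10780.00 = 122.64 cm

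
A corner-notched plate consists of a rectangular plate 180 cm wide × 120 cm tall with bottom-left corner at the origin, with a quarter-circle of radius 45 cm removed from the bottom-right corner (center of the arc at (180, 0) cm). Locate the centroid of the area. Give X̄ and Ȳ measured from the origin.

X̄ = 84.36 cm, Ȳ = 63.25 cm

plate: A = 180 × 120 = 21600.00, centroid at (90.00, 60.00).
removed quarter-circle: A = −¼π·45² = -1590.43, centroid at (160.90, 19.10).
ΣA = 20009.57 cm²
ΣAX̄ = (21600.00)(90.00) + (-1590.43)(160.90) = 1688097.37 cm³
ΣAȲ = (21600.00)(60.00) + (-1590.43)(19.10) = 1265625.00 cm³
X̄ = 1688097.37 / 20009.57 = 84.36 cm
Ȳ = 1265625.00 / 20009.57 = 63.25 cm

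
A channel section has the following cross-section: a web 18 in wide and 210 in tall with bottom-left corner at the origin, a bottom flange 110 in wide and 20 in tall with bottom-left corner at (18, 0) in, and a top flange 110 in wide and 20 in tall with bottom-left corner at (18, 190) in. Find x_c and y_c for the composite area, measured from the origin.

Part | A | x̄ᵢ | ȳᵢ | A·x̄ᵢ | A·ȳᵢ
web | 3780.00 | 9.00 | 105.00 | 34020.00 | 396900.00
bottom flange | 2200.00 | 73.00 | 10.00 | 160600.00 | 22000.00
top flange | 2200.00 | 73.00 | 200.00 | 160600.00 | 440000.00
Σ | 8180.00 |  |  | 355220.00 | 858900.00
x_c = 355220.00 / 8180.00 = 43.43 in
y_c = 858900.00 / 8180.00 = 105.00 in

x_c = 43.43 in, y_c = 105.00 in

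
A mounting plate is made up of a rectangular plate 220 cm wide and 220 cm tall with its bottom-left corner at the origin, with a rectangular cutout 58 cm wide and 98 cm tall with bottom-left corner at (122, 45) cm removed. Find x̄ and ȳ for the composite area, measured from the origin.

plate: A = 220 × 220 = 48400.00, centroid at (110.00, 110.00).
hole: A = −(58 × 98) = -5684.00, centroid at (151.00, 94.00).
ΣA = 42716.00 cm², ΣAx̄ = 4465716.00 cm³, ΣAȳ = 4789704.00 cm³.
x̄ = 4465716.00/42716.00 = 104.54 cm; ȳ = 4789704.00/42716.00 = 112.13 cm.

x̄ = 104.54 cm, ȳ = 112.13 cm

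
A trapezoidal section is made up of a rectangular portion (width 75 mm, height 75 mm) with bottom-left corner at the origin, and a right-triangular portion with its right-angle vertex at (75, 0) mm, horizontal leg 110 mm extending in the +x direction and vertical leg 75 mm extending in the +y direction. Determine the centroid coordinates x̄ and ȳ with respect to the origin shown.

x̄ = 68.88 mm, ȳ = 32.21 mm

rectangular portion: A = 75 × 75 = 5625.00, centroid at (37.50, 37.50).
triangular portion: A = ½·110·75 = 4125.00, centroid at (111.67, 25.00).
ΣA = 9750.00 mm², ΣAx̄ = 671562.50 mm³, ΣAȳ = 314062.50 mm³.
x̄ = 671562.50/9750.00 = 68.88 mm; ȳ = 314062.50/9750.00 = 32.21 mm.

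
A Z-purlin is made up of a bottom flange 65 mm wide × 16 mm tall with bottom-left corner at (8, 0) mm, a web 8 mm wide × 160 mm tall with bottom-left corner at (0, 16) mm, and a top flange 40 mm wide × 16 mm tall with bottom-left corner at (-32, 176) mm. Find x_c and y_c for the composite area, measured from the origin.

bottom flange: A = 65 × 16 = 1040.00, centroid at (40.50, 8.00).
web: A = 8 × 160 = 1280.00, centroid at (4.00, 96.00).
top flange: A = 40 × 16 = 640.00, centroid at (-12.00, 184.00).
ΣA = 2960.00 mm²
ΣAx_c = (1040.00)(40.50) + (1280.00)(4.00) + (640.00)(-12.00) = 39560.00 mm³
ΣAy_c = (1040.00)(8.00) + (1280.00)(96.00) + (640.00)(184.00) = 248960.00 mm³
x_c = 39560.00 / 2960.00 = 13.36 mm
y_c = 248960.00 / 2960.00 = 84.11 mm

x_c = 13.36 mm, y_c = 84.11 mm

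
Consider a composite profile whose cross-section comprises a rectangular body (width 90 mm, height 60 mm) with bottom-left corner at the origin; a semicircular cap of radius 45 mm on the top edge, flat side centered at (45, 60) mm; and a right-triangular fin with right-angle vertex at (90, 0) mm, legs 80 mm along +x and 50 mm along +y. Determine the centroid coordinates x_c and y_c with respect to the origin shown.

rectangular body: A = 90 × 60 = 5400.00, centroid at (45.00, 30.00).
semicircular top: A = ½π·45² = 3180.86, centroid at (45.00, 79.10).
triangular fin: A = ½·80·50 = 2000.00, centroid at (116.67, 16.67).
ΣA = 10580.86 mm²
ΣAx_c = (5400.00)(45.00) + (3180.86)(45.00) + (2000.00)(116.67) = 619472.15 mm³
ΣAy_c = (5400.00)(30.00) + (3180.86)(79.10) + (2000.00)(16.67) = 446935.09 mm³
x_c = 619472.15 / 10580.86 = 58.55 mm
y_c = 446935.09 / 10580.86 = 42.24 mm

x_c = 58.55 mm, y_c = 42.24 mm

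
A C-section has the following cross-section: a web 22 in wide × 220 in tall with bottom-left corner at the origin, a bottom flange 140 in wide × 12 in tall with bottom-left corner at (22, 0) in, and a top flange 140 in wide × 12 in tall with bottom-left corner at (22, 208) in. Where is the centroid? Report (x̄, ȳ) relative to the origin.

web: A = 22 × 220 = 4840.00, centroid at (11.00, 110.00).
bottom flange: A = 140 × 12 = 1680.00, centroid at (92.00, 6.00).
top flange: A = 140 × 12 = 1680.00, centroid at (92.00, 214.00).
ΣA = 8200.00 in²
ΣAx̄ = (4840.00)(11.00) + (1680.00)(92.00) + (1680.00)(92.00) = 362360.00 in³
ΣAȳ = (4840.00)(110.00) + (1680.00)(6.00) + (1680.00)(214.00) = 902000.00 in³
x̄ = 362360.00 / 8200.00 = 44.19 in
ȳ = 902000.00 / 8200.00 = 110.00 in

x̄ = 44.19 in, ȳ = 110.00 in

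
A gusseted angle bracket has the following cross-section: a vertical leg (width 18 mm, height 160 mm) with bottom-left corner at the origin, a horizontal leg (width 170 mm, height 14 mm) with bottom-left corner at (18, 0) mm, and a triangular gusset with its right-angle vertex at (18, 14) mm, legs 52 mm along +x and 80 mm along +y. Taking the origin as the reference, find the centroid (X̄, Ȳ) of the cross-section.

vertical leg: A = 18 × 160 = 2880.00, centroid at (9.00, 80.00).
horizontal leg: A = 170 × 14 = 2380.00, centroid at (103.00, 7.00).
gusset: A = ½·52·80 = 2080.00, centroid at (35.33, 40.67).
ΣA = 7340.00 mm²
ΣAX̄ = (2880.00)(9.00) + (2380.00)(103.00) + (2080.00)(35.33) = 344553.33 mm³
ΣAȲ = (2880.00)(80.00) + (2380.00)(7.00) + (2080.00)(40.67) = 331646.67 mm³
X̄ = 344553.33 / 7340.00 = 46.94 mm
Ȳ = 331646.67 / 7340.00 = 45.18 mm

X̄ = 46.94 mm, Ȳ = 45.18 mm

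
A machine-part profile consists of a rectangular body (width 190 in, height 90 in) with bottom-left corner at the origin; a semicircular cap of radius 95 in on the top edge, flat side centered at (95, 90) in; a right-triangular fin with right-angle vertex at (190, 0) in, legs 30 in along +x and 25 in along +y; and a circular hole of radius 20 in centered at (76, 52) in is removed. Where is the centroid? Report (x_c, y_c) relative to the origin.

rectangular body: A = 190 × 90 = 17100.00, centroid at (95.00, 45.00).
semicircular top: A = ½π·95² = 14176.44, centroid at (95.00, 130.32).
triangular fin: A = ½·30·25 = 375.00, centroid at (200.00, 8.33).
hole: A = −π·20² = -1256.64, centroid at (76.00, 52.00).
ΣA = 30394.80 in², ΣAx_c = 2950757.08 in³, ΣAy_c = 2554742.52 in³.
x_c = 2950757.08/30394.80 = 97.08 in; y_c = 2554742.52/30394.80 = 84.05 in.

x_c = 97.08 in, y_c = 84.05 in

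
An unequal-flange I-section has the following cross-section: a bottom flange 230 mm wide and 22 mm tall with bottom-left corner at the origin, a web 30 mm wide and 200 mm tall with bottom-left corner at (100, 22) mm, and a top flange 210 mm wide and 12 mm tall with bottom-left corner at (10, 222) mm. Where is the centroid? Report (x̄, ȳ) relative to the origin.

bottom flange: A = 230 × 22 = 5060.00, centroid at (115.00, 11.00).
web: A = 30 × 200 = 6000.00, centroid at (115.00, 122.00).
top flange: A = 210 × 12 = 2520.00, centroid at (115.00, 228.00).
ΣA = 13580.00 mm², ΣAx̄ = 1561700.00 mm³, ΣAȳ = 1362220.00 mm³.
x̄ = 1561700.00/13580.00 = 115.00 mm; ȳ = 1362220.00/13580.00 = 100.31 mm.

x̄ = 115.00 mm, ȳ = 100.31 mm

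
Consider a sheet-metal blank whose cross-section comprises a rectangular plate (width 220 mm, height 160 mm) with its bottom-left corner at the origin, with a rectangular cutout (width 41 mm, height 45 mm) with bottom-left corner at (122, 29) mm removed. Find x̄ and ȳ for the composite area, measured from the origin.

plate: A = 220 × 160 = 35200.00, centroid at (110.00, 80.00).
hole: A = −(41 × 45) = -1845.00, centroid at (142.50, 51.50).
ΣA = 33355.00 mm², ΣAx̄ = 3609087.50 mm³, ΣAȳ = 2720982.50 mm³.
x̄ = 3609087.50/33355.00 = 108.20 mm; ȳ = 2720982.50/33355.00 = 81.58 mm.

x̄ = 108.20 mm, ȳ = 81.58 mm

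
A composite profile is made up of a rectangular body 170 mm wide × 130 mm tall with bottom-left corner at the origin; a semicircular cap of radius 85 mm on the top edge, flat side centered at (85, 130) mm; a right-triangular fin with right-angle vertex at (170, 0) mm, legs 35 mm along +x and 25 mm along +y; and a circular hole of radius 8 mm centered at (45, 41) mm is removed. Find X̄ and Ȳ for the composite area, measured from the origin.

X̄ = 86.49 mm, Ȳ = 98.46 mm

Part | A | x̄ᵢ | ȳᵢ | A·x̄ᵢ | A·ȳᵢ
rectangular body | 22100.00 | 85.00 | 65.00 | 1878500.00 | 1436500.00
semicircular top | 11349.00 | 85.00 | 166.08 | 964665.29 | 1884787.12
triangular fin | 437.50 | 181.67 | 8.33 | 79479.17 | 3645.83
hole | -201.06 | 45.00 | 41.00 | -9047.79 | -8243.54
Σ | 33685.44 |  |  | 2913596.67 | 3316689.41
X̄ = 2913596.67 / 33685.44 = 86.49 mm
Ȳ = 3316689.41 / 33685.44 = 98.46 mm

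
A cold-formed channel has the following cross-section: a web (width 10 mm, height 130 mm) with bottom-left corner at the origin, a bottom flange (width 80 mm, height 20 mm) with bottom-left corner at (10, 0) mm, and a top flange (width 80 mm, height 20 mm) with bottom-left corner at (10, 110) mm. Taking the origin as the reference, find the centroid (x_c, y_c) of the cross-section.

x_c = 37.00 mm, y_c = 65.00 mm

web: A = 10 × 130 = 1300.00, centroid at (5.00, 65.00).
bottom flange: A = 80 × 20 = 1600.00, centroid at (50.00, 10.00).
top flange: A = 80 × 20 = 1600.00, centroid at (50.00, 120.00).
ΣA = 4500.00 mm², ΣAx_c = 166500.00 mm³, ΣAy_c = 292500.00 mm³.
x_c = 166500.00/4500.00 = 37.00 mm; y_c = 292500.00/4500.00 = 65.00 mm.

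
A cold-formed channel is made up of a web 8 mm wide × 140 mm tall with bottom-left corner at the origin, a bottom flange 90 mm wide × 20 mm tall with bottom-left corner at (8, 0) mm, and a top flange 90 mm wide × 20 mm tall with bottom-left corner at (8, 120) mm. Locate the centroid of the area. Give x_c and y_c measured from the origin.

x_c = 41.37 mm, y_c = 70.00 mm

web: A = 8 × 140 = 1120.00, centroid at (4.00, 70.00).
bottom flange: A = 90 × 20 = 1800.00, centroid at (53.00, 10.00).
top flange: A = 90 × 20 = 1800.00, centroid at (53.00, 130.00).
ΣA = 4720.00 mm²
ΣAx_c = (1120.00)(4.00) + (1800.00)(53.00) + (1800.00)(53.00) = 195280.00 mm³
ΣAy_c = (1120.00)(70.00) + (1800.00)(10.00) + (1800.00)(130.00) = 330400.00 mm³
x_c = 195280.00 / 4720.00 = 41.37 mm
y_c = 330400.00 / 4720.00 = 70.00 mm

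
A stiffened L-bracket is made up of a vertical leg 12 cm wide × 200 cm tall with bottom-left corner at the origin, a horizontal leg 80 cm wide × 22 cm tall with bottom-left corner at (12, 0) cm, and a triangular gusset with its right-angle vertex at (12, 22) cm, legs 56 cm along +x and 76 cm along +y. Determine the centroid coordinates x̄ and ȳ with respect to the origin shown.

x̄ = 27.22 cm, ȳ = 57.27 cm

Part | A | x̄ᵢ | ȳᵢ | A·x̄ᵢ | A·ȳᵢ
vertical leg | 2400.00 | 6.00 | 100.00 | 14400.00 | 240000.00
horizontal leg | 1760.00 | 52.00 | 11.00 | 91520.00 | 19360.00
gusset | 2128.00 | 30.67 | 47.33 | 65258.67 | 100725.33
Σ | 6288.00 |  |  | 171178.67 | 360085.33
x̄ = 171178.67 / 6288.00 = 27.22 cm
ȳ = 360085.33 / 6288.00 = 57.27 cm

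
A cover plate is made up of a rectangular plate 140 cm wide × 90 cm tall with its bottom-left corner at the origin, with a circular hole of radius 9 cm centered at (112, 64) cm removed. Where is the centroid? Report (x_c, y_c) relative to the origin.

plate: A = 140 × 90 = 12600.00, centroid at (70.00, 45.00).
hole: A = −π·9² = -254.47, centroid at (112.00, 64.00).
ΣA = 12345.53 cm²
ΣAx_c = (12600.00)(70.00) + (-254.47)(112.00) = 853499.47 cm³
ΣAy_c = (12600.00)(45.00) + (-254.47)(64.00) = 550713.98 cm³
x_c = 853499.47 / 12345.53 = 69.13 cm
y_c = 550713.98 / 12345.53 = 44.61 cm

x_c = 69.13 cm, y_c = 44.61 cm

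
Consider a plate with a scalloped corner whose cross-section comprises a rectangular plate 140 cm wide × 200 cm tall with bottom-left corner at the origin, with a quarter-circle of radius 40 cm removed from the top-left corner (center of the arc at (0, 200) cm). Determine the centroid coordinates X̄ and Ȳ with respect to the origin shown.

X̄ = 72.49 cm, Ȳ = 96.10 cm

plate: A = 140 × 200 = 28000.00, centroid at (70.00, 100.00).
removed quarter-circle: A = −¼π·40² = -1256.64, centroid at (16.98, 183.02).
ΣA = 26743.36 cm²
ΣAX̄ = (28000.00)(70.00) + (-1256.64)(16.98) = 1938666.67 cm³
ΣAȲ = (28000.00)(100.00) + (-1256.64)(183.02) = 2570005.92 cm³
X̄ = 1938666.67 / 26743.36 = 72.49 cm
Ȳ = 2570005.92 / 26743.36 = 96.10 cm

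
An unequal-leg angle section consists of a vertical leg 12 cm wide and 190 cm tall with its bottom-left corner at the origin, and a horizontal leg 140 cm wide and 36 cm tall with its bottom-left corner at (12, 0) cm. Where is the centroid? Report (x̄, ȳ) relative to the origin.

x̄ = 58.33 cm, ȳ = 41.98 cm

vertical leg: A = 12 × 190 = 2280.00, centroid at (6.00, 95.00).
horizontal leg: A = 140 × 36 = 5040.00, centroid at (82.00, 18.00).
ΣA = 7320.00 cm², ΣAx̄ = 426960.00 cm³, ΣAȳ = 307320.00 cm³.
x̄ = 426960.00/7320.00 = 58.33 cm; ȳ = 307320.00/7320.00 = 41.98 cm.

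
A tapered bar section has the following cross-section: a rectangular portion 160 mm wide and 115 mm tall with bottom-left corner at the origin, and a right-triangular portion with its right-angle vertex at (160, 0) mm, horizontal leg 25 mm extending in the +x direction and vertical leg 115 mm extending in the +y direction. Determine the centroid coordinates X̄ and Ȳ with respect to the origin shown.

rectangular portion: A = 160 × 115 = 18400.00, centroid at (80.00, 57.50).
triangular portion: A = ½·25·115 = 1437.50, centroid at (168.33, 38.33).
ΣA = 19837.50 mm²
ΣAX̄ = (18400.00)(80.00) + (1437.50)(168.33) = 1713979.17 mm³
ΣAȲ = (18400.00)(57.50) + (1437.50)(38.33) = 1113104.17 mm³
X̄ = 1713979.17 / 19837.50 = 86.40 mm
Ȳ = 1113104.17 / 19837.50 = 56.11 mm

X̄ = 86.40 mm, Ȳ = 56.11 mm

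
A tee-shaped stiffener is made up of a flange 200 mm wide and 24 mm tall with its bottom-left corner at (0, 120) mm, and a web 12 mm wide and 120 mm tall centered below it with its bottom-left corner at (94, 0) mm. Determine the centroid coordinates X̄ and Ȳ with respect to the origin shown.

X̄ = 100.00 mm, Ȳ = 115.38 mm

Part | A | x̄ᵢ | ȳᵢ | A·x̄ᵢ | A·ȳᵢ
web | 1440.00 | 100.00 | 60.00 | 144000.00 | 86400.00
flange | 4800.00 | 100.00 | 132.00 | 480000.00 | 633600.00
Σ | 6240.00 |  |  | 624000.00 | 720000.00
X̄ = 624000.00 / 6240.00 = 100.00 mm
Ȳ = 720000.00 / 6240.00 = 115.38 mm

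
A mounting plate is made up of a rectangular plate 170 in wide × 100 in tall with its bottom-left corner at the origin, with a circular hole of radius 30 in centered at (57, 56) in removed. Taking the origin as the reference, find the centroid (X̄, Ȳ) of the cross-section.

plate: A = 170 × 100 = 17000.00, centroid at (85.00, 50.00).
hole: A = −π·30² = -2827.43, centroid at (57.00, 56.00).
ΣA = 14172.57 in², ΣAX̄ = 1283836.30 in³, ΣAȲ = 691663.73 in³.
X̄ = 1283836.30/14172.57 = 90.59 in; Ȳ = 691663.73/14172.57 = 48.80 in.

X̄ = 90.59 in, Ȳ = 48.80 in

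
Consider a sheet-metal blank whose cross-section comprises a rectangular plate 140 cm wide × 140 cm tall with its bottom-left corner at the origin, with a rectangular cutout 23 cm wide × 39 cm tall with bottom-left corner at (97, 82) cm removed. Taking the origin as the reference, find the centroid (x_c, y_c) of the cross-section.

x_c = 68.15 cm, y_c = 68.49 cm

plate: A = 140 × 140 = 19600.00, centroid at (70.00, 70.00).
hole: A = −(23 × 39) = -897.00, centroid at (108.50, 101.50).
ΣA = 18703.00 cm²
ΣAx_c = (19600.00)(70.00) + (-897.00)(108.50) = 1274675.50 cm³
ΣAy_c = (19600.00)(70.00) + (-897.00)(101.50) = 1280954.50 cm³
x_c = 1274675.50 / 18703.00 = 68.15 cm
y_c = 1280954.50 / 18703.00 = 68.49 cm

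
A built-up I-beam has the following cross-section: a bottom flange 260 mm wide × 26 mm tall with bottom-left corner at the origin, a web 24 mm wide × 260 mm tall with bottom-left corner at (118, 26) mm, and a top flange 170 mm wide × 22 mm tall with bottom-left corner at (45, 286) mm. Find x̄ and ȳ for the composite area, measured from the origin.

bottom flange: A = 260 × 26 = 6760.00, centroid at (130.00, 13.00).
web: A = 24 × 260 = 6240.00, centroid at (130.00, 156.00).
top flange: A = 170 × 22 = 3740.00, centroid at (130.00, 297.00).
ΣA = 16740.00 mm²
ΣAx̄ = (6760.00)(130.00) + (6240.00)(130.00) + (3740.00)(130.00) = 2176200.00 mm³
ΣAȳ = (6760.00)(13.00) + (6240.00)(156.00) + (3740.00)(297.00) = 2172100.00 mm³
x̄ = 2176200.00 / 16740.00 = 130.00 mm
ȳ = 2172100.00 / 16740.00 = 129.76 mm

x̄ = 130.00 mm, ȳ = 129.76 mm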